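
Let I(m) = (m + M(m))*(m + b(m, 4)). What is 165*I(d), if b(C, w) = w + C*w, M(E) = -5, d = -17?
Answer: 294030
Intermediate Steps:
I(m) = (-5 + m)*(4 + 5*m) (I(m) = (m - 5)*(m + 4*(1 + m)) = (-5 + m)*(m + (4 + 4*m)) = (-5 + m)*(4 + 5*m))
165*I(d) = 165*(-20 - 21*(-17) + 5*(-17)**2) = 165*(-20 + 357 + 5*289) = 165*(-20 + 357 + 1445) = 165*1782 = 294030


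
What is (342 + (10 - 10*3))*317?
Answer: 102074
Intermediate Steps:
(342 + (10 - 10*3))*317 = (342 + (10 - 30))*317 = (342 - 20)*317 = 322*317 = 102074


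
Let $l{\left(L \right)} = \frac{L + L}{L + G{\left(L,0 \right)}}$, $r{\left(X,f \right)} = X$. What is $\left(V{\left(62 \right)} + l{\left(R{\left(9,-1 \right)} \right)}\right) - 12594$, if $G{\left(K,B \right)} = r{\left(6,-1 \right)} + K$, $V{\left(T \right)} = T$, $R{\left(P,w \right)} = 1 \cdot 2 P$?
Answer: $- \frac{87718}{7} \approx -12531.0$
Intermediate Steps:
$R{\left(P,w \right)} = 2 P$
$G{\left(K,B \right)} = 6 + K$
$l{\left(L \right)} = \frac{2 L}{6 + 2 L}$ ($l{\left(L \right)} = \frac{L + L}{L + \left(6 + L\right)} = \frac{2 L}{6 + 2 L}$)
$\left(V{\left(62 \right)} + l{\left(R{\left(9,-1 \right)} \right)}\right) - 12594 = \left(62 + \frac{2 \cdot 9}{3 + 2 \cdot 9}\right) - 12594 = \left(62 + \frac{18}{3 + 18}\right) - 12594 = \left(62 + \frac{18}{21}\right) - 12594 = \left(62 + 18 \cdot \frac{1}{21}\right) - 12594 = \left(62 + \frac{6}{7}\right) - 12594 = \frac{440}{7} - 12594 = - \frac{87718}{7}$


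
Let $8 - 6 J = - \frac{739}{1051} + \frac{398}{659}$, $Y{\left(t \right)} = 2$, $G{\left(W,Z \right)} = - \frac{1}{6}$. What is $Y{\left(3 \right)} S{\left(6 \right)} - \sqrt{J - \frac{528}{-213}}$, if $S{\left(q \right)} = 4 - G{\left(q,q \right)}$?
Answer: $\frac{25}{3} - \frac{\sqrt{333312207755298186}}{295051434} \approx 6.3766$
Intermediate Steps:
$G{\left(W,Z \right)} = - \frac{1}{6}$ ($G{\left(W,Z \right)} = \left(-1\right) \frac{1}{6} = - \frac{1}{6}$)
$S{\left(q \right)} = \frac{25}{6}$ ($S{\left(q \right)} = 4 - - \frac{1}{6} = 4 + \frac{1}{6} = \frac{25}{6}$)
$J = \frac{5609575}{4155654}$ ($J = \frac{4}{3} - \frac{- \frac{739}{1051} + \frac{398}{659}}{6} = \frac{4}{3} - - \frac{22901}{1385218} = \frac{4}{3} + \frac{22901}{1385218} = \frac{5609575}{4155654} \approx 1.3499$)
$Y{\left(3 \right)} S{\left(6 \right)} - \sqrt{J - \frac{528}{-213}} = 2 \cdot \frac{25}{6} - \sqrt{\frac{5609575}{4155654} - \frac{528}{-213}} = \frac{25}{3} - \sqrt{\frac{5609575}{4155654} - - \frac{176}{71}} = \frac{25}{3} - \sqrt{\frac{5609575}{4155654} + \frac{176}{71}} = \frac{25}{3} - \sqrt{\frac{1129674929}{295051434}} = \frac{25}{3} - \frac{\sqrt{333312207755298186}}{295051434}$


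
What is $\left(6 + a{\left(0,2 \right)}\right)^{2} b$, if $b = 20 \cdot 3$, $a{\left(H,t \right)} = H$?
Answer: $2160$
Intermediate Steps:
$b = 60$
$\left(6 + a{\left(0,2 \right)}\right)^{2} b = \left(6 + 0\right)^{2} \cdot 60 = 6^{2} \cdot 60 = 36 \cdot 60 = 2160$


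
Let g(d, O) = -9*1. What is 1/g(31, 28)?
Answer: -⅑ ≈ -0.11111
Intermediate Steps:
g(d, O) = -9
1/g(31, 28) = 1/(-9) = -⅑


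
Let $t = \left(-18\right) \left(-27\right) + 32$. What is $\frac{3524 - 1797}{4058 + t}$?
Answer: $\frac{157}{416} \approx 0.3774$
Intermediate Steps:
$t = 518$ ($t = 486 + 32 = 518$)
$\frac{3524 - 1797}{4058 + t} = \frac{3524 - 1797}{4058 + 518} = \frac{1727}{4576} = 1727 \cdot \frac{1}{4576} = \frac{157}{416}$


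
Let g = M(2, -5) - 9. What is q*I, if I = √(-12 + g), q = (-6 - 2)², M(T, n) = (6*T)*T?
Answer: 64*√3 ≈ 110.85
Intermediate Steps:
M(T, n) = 6*T²
q = 64 (q = (-8)² = 64)
g = 15 (g = 6*2² - 9 = 6*4 - 9 = 24 - 9 = 15)
I = √3 (I = √(-12 + 15) = √3 ≈ 1.7320)
q*I = 64*√3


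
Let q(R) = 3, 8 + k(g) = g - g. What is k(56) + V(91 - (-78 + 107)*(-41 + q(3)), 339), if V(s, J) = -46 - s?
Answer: -1247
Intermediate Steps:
k(g) = -8 (k(g) = -8 + (g - g) = -8 + 0 = -8)
k(56) + V(91 - (-78 + 107)*(-41 + q(3)), 339) = -8 + (-46 - (91 - (-78 + 107)*(-41 + 3))) = -8 + (-46 - (91 - 29*(-38))) = -8 + (-46 - (91 - 1*(-1102))) = -8 + (-46 - (91 + 1102)) = -8 + (-46 - 1*1193) = -8 + (-46 - 1193) = -8 - 1239 = -1247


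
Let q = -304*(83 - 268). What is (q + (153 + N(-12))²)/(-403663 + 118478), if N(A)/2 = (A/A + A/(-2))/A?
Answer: -2854561/10266660 ≈ -0.27804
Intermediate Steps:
N(A) = 2*(1 - A/2)/A (N(A) = 2*((A/A + A/(-2))/A) = 2*((1 + A*(-½))/A) = 2*((1 - A/2)/A) = 2*(1 - A/2)/A)
q = 56240 (q = -304*(-185) = 56240)
(q + (153 + N(-12))²)/(-403663 + 118478) = (56240 + (153 + (2 - 1*(-12))/(-12))²)/(-403663 + 118478) = (56240 + (153 - (2 + 12)/12)²)/(-285185) = (56240 + (153 - 1/12*14)²)*(-1/285185) = (56240 + (153 - 7/6)²)*(-1/285185) = (56240 + (911/6)²)*(-1/285185) = (56240 + 829921/36)*(-1/285185) = (2854561/36)*(-1/285185) = -2854561/10266660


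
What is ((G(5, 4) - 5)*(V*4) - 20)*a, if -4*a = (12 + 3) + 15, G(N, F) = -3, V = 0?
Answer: 150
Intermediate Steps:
a = -15/2 (a = -((12 + 3) + 15)/4 = -(15 + 15)/4 = -¼*30 = -15/2 ≈ -7.5000)
((G(5, 4) - 5)*(V*4) - 20)*a = ((-3 - 5)*(0*4) - 20)*(-15/2) = (-8*0 - 20)*(-15/2) = (0 - 20)*(-15/2) = -20*(-15/2) = 150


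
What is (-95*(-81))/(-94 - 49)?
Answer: -7695/143 ≈ -53.811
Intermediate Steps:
(-95*(-81))/(-94 - 49) = 7695/(-143) = 7695*(-1/143) = -7695/143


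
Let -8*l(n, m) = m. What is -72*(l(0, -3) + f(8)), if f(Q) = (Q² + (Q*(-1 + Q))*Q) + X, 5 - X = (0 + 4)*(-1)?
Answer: -37539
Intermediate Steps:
l(n, m) = -m/8
X = 9 (X = 5 - (0 + 4)*(-1) = 5 - 4*(-1) = 5 - 1*(-4) = 5 + 4 = 9)
f(Q) = 9 + Q² + Q²*(-1 + Q) (f(Q) = (Q² + (Q*(-1 + Q))*Q) + 9 = (Q² + Q²*(-1 + Q)) + 9 = 9 + Q² + Q²*(-1 + Q))
-72*(l(0, -3) + f(8)) = -72*(-⅛*(-3) + (9 + 8³)) = -72*(3/8 + (9 + 512)) = -72*(3/8 + 521) = -72*4171/8 = -37539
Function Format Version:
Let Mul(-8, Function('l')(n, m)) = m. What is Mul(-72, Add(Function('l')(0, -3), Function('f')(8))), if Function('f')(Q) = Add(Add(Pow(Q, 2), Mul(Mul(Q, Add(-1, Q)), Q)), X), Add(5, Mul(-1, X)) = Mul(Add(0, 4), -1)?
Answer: -37539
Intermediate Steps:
Function('l')(n, m) = Mul(Rational(-1, 8), m)
X = 9 (X = Add(5, Mul(-1, Mul(Add(0, 4), -1))) = Add(5, Mul(-1, Mul(4, -1))) = Add(5, Mul(-1, -4)) = Add(5, 4) = 9)
Function('f')(Q) = Add(9, Pow(Q, 2), Mul(Pow(Q, 2), Add(-1, Q))) (Function('f')(Q) = Add(Add(Pow(Q, 2), Mul(Mul(Q, Add(-1, Q)), Q)), 9) = Add(Add(Pow(Q, 2), Mul(Pow(Q, 2), Add(-1, Q))), 9) = Add(9, Pow(Q, 2), Mul(Pow(Q, 2), Add(-1, Q))))
Mul(-72, Add(Function('l')(0, -3), Function('f')(8))) = Mul(-72, Add(Mul(Rational(-1, 8), -3), Add(9, Pow(8, 3)))) = Mul(-72, Add(Rational(3, 8), Add(9, 512))) = Mul(-72, Add(Rational(3, 8), 521)) = Mul(-72, Rational(4171, 8)) = -37539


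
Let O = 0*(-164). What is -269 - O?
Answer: -269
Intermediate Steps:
O = 0
-269 - O = -269 - 1*0 = -269 + 0 = -269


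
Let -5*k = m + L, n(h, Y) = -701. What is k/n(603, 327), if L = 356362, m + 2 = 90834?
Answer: 447194/3505 ≈ 127.59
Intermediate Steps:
m = 90832 (m = -2 + 90834 = 90832)
k = -447194/5 (k = -(90832 + 356362)/5 = -1/5*447194 = -447194/5 ≈ -89439.)
k/n(603, 327) = -447194/5/(-701) = -447194/5*(-1/701) = 447194/3505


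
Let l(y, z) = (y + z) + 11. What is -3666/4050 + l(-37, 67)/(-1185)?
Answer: -50114/53325 ≈ -0.93978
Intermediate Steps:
l(y, z) = 11 + y + z
-3666/4050 + l(-37, 67)/(-1185) = -3666/4050 + (11 - 37 + 67)/(-1185) = -3666*1/4050 + 41*(-1/1185) = -611/675 - 41/1185 = -50114/53325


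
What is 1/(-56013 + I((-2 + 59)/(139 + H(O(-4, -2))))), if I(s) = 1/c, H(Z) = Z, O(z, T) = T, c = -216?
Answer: -216/12098809 ≈ -1.7853e-5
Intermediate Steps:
I(s) = -1/216 (I(s) = 1/(-216) = -1/216)
1/(-56013 + I((-2 + 59)/(139 + H(O(-4, -2))))) = 1/(-56013 - 1/216) = 1/(-12098809/216) = -216/12098809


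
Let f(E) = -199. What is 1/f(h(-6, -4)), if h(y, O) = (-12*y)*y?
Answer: -1/199 ≈ -0.0050251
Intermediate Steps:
h(y, O) = -12*y**2
1/f(h(-6, -4)) = 1/(-199) = -1/199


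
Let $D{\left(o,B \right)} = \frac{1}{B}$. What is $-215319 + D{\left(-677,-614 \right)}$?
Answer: $- \frac{132205867}{614} \approx -2.1532 \cdot 10^{5}$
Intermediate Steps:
$-215319 + D{\left(-677,-614 \right)} = -215319 + \frac{1}{-614} = -215319 - \frac{1}{614} = - \frac{132205867}{614}$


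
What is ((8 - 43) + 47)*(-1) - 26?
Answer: -38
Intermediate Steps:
((8 - 43) + 47)*(-1) - 26 = (-35 + 47)*(-1) - 26 = 12*(-1) - 26 = -12 - 26 = -38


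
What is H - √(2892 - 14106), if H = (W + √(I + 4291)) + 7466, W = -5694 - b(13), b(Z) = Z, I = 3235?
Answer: 1759 + √7526 - 3*I*√1246 ≈ 1845.8 - 105.9*I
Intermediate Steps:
W = -5707 (W = -5694 - 1*13 = -5694 - 13 = -5707)
H = 1759 + √7526 (H = (-5707 + √(3235 + 4291)) + 7466 = (-5707 + √7526) + 7466 = 1759 + √7526 ≈ 1845.8)
H - √(2892 - 14106) = (1759 + √7526) - √(2892 - 14106) = (1759 + √7526) - √(-11214) = (1759 + √7526) - 3*I*√1246 = 1759 + √7526 - 3*I*√1246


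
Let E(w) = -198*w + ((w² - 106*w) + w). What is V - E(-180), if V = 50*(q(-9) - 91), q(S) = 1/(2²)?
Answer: -182955/2 ≈ -91478.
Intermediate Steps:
E(w) = w² - 303*w (E(w) = -198*w + (w² - 105*w) = w² - 303*w)
q(S) = ¼ (q(S) = 1/4 = ¼)
V = -9075/2 (V = 50*(¼ - 91) = 50*(-363/4) = -9075/2 ≈ -4537.5)
V - E(-180) = -9075/2 - (-180)*(-303 - 180) = -9075/2 - (-180)*(-483) = -9075/2 - 1*86940 = -9075/2 - 86940 = -182955/2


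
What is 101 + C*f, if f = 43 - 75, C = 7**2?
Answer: -1467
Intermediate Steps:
C = 49
f = -32
101 + C*f = 101 + 49*(-32) = 101 - 1568 = -1467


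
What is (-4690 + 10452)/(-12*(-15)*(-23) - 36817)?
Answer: -5762/40957 ≈ -0.14068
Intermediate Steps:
(-4690 + 10452)/(-12*(-15)*(-23) - 36817) = 5762/(180*(-23) - 36817) = 5762/(-4140 - 36817) = 5762/(-40957) = 5762*(-1/40957) = -5762/40957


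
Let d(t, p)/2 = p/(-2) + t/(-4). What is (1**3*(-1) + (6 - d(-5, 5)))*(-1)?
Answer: -15/2 ≈ -7.5000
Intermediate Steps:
d(t, p) = -p - t/2 (d(t, p) = 2*(p/(-2) + t/(-4)) = 2*(p*(-1/2) + t*(-1/4)) = 2*(-p/2 - t/4) = -p - t/2)
(1**3*(-1) + (6 - d(-5, 5)))*(-1) = (1**3*(-1) + (6 - (-1*5 - 1/2*(-5))))*(-1) = (1*(-1) + (6 - (-5 + 5/2)))*(-1) = (-1 + (6 - 1*(-5/2)))*(-1) = (-1 + (6 + 5/2))*(-1) = (-1 + 17/2)*(-1) = (15/2)*(-1) = -15/2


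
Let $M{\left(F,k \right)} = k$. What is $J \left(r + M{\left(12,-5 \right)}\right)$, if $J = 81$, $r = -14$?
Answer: $-1539$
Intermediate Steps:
$J \left(r + M{\left(12,-5 \right)}\right) = 81 \left(-14 - 5\right) = 81 \left(-19\right) = -1539$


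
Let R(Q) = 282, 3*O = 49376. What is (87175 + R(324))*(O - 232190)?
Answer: -56601645658/3 ≈ -1.8867e+10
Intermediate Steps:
O = 49376/3 (O = (1/3)*49376 = 49376/3 ≈ 16459.)
(87175 + R(324))*(O - 232190) = (87175 + 282)*(49376/3 - 232190) = 87457*(-647194/3) = -56601645658/3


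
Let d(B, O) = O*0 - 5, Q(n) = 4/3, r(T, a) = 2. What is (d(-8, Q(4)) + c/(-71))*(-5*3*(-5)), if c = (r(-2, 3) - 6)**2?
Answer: -27825/71 ≈ -391.90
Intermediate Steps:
Q(n) = 4/3 (Q(n) = 4*(1/3) = 4/3)
d(B, O) = -5 (d(B, O) = 0 - 5 = -5)
c = 16 (c = (2 - 6)**2 = (-4)**2 = 16)
(d(-8, Q(4)) + c/(-71))*(-5*3*(-5)) = (-5 + 16/(-71))*(-5*3*(-5)) = (-5 + 16*(-1/71))*(-15*(-5)) = (-5 - 16/71)*75 = -371/71*75 = -27825/71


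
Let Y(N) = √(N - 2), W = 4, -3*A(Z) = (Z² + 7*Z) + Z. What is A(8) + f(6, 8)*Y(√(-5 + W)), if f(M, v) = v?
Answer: -128/3 + 8*√(-2 + I) ≈ -39.918 + 11.643*I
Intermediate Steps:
A(Z) = -8*Z/3 - Z²/3 (A(Z) = -((Z² + 7*Z) + Z)/3 = -(Z² + 8*Z)/3 = -8*Z/3 - Z²/3)
Y(N) = √(-2 + N)
A(8) + f(6, 8)*Y(√(-5 + W)) = -⅓*8*(8 + 8) + 8*√(-2 + √(-5 + 4)) = -⅓*8*16 + 8*√(-2 + √(-1)) = -128/3 + 8*√(-2 + I)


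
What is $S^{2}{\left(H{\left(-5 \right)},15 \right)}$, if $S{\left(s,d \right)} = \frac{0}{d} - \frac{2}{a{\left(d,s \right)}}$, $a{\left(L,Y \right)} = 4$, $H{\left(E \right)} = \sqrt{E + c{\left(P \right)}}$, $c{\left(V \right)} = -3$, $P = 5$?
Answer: $\frac{1}{4} \approx 0.25$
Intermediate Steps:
$H{\left(E \right)} = \sqrt{-3 + E}$ ($H{\left(E \right)} = \sqrt{E - 3} = \sqrt{-3 + E}$)
$S{\left(s,d \right)} = - \frac{1}{2}$ ($S{\left(s,d \right)} = \frac{0}{d} - \frac{2}{4} = 0 - \frac{1}{2} = - \frac{1}{2}$)
$S^{2}{\left(H{\left(-5 \right)},15 \right)} = \left(- \frac{1}{2}\right)^{2} = \frac{1}{4}$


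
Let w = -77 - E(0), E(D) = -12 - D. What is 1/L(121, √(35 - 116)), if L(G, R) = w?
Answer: -1/65 ≈ -0.015385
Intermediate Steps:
w = -65 (w = -77 - (-12 - 1*0) = -77 - (-12 + 0) = -77 - 1*(-12) = -77 + 12 = -65)
L(G, R) = -65
1/L(121, √(35 - 116)) = 1/(-65) = -1/65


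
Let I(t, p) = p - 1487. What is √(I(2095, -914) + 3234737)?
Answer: 4*√202021 ≈ 1797.9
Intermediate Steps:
I(t, p) = -1487 + p
√(I(2095, -914) + 3234737) = √((-1487 - 914) + 3234737) = √(-2401 + 3234737) = √3232336 = 4*√202021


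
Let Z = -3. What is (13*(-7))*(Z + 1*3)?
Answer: 0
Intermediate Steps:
(13*(-7))*(Z + 1*3) = (13*(-7))*(-3 + 1*3) = -91*(-3 + 3) = -91*0 = 0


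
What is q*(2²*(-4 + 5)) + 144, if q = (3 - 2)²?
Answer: 148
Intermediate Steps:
q = 1 (q = 1² = 1)
q*(2²*(-4 + 5)) + 144 = 1*(2²*(-4 + 5)) + 144 = 1*(4*1) + 144 = 1*4 + 144 = 4 + 144 = 148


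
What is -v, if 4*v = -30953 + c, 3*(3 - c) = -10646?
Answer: 20551/3 ≈ 6850.3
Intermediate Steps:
c = 10655/3 (c = 3 - 1/3*(-10646) = 3 + 10646/3 = 10655/3 ≈ 3551.7)
v = -20551/3 (v = (-30953 + 10655/3)/4 = (1/4)*(-82204/3) = -20551/3 ≈ -6850.3)
-v = -1*(-20551/3) = 20551/3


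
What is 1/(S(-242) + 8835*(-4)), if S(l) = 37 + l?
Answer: -1/35545 ≈ -2.8133e-5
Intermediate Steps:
1/(S(-242) + 8835*(-4)) = 1/((37 - 242) + 8835*(-4)) = 1/(-205 - 35340) = 1/(-35545) = -1/35545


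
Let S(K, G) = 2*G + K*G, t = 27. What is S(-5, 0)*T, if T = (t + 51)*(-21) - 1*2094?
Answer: 0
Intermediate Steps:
S(K, G) = 2*G + G*K
T = -3732 (T = (27 + 51)*(-21) - 1*2094 = 78*(-21) - 2094 = -1638 - 2094 = -3732)
S(-5, 0)*T = (0*(2 - 5))*(-3732) = (0*(-3))*(-3732) = 0*(-3732) = 0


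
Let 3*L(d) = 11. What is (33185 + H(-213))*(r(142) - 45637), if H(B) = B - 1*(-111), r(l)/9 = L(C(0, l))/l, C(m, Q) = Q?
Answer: -214391767943/142 ≈ -1.5098e+9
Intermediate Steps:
L(d) = 11/3 (L(d) = (1/3)*11 = 11/3)
r(l) = 33/l (r(l) = 9*(11/(3*l)) = 33/l)
H(B) = 111 + B (H(B) = B + 111 = 111 + B)
(33185 + H(-213))*(r(142) - 45637) = (33185 + (111 - 213))*(33/142 - 45637) = (33185 - 102)*(33*(1/142) - 45637) = 33083*(33/142 - 45637) = 33083*(-6480421/142) = -214391767943/142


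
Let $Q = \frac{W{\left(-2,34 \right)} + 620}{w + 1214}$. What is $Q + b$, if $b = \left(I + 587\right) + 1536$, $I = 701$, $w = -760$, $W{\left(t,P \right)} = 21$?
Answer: $\frac{1282737}{454} \approx 2825.4$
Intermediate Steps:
$b = 2824$ ($b = \left(701 + 587\right) + 1536 = 1288 + 1536 = 2824$)
$Q = \frac{641}{454}$ ($Q = \frac{21 + 620}{-760 + 1214} = \frac{641}{454} \approx 1.4119$)
$Q + b = \frac{641}{454} + 2824 = \frac{1282737}{454}$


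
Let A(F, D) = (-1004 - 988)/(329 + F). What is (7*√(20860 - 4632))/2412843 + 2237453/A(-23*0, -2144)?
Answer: -736122037/1992 + 14*√4057/2412843 ≈ -3.6954e+5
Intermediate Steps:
A(F, D) = -1992/(329 + F)
(7*√(20860 - 4632))/2412843 + 2237453/A(-23*0, -2144) = (7*√(20860 - 4632))/2412843 + 2237453/((-1992/(329 - 23*0))) = (7*√16228)*(1/2412843) + 2237453/((-1992/(329 + 0))) = (7*(2*√4057))*(1/2412843) + 2237453/((-1992/329)) = (14*√4057)*(1/2412843) + 2237453/((-1992*1/329)) = 14*√4057/2412843 + 2237453/(-1992/329) = 14*√4057/2412843 + 2237453*(-329/1992) = 14*√4057/2412843 - 736122037/1992 = -736122037/1992 + 14*√4057/2412843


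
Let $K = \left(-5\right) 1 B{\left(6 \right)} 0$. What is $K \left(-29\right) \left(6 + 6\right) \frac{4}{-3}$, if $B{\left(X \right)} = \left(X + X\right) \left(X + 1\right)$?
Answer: $0$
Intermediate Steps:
$B{\left(X \right)} = 2 X \left(1 + X\right)$
$K = 0$ ($K = \left(-5\right) 1 \cdot 2 \cdot 6 \left(1 + 6\right) 0 = - 5 \cdot 2 \cdot 6 \cdot 7 \cdot 0 = \left(-5\right) 84 \cdot 0 = \left(-420\right) 0 = 0$)
$K \left(-29\right) \left(6 + 6\right) \frac{4}{-3} = 0 \left(-29\right) \left(6 + 6\right) \frac{4}{-3} = 0 \cdot 12 \cdot 4 \left(- \frac{1}{3}\right) = 0 \cdot 12 \left(- \frac{4}{3}\right) = 0 \left(-16\right) = 0$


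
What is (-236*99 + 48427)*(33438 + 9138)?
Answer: 1067082288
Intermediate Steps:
(-236*99 + 48427)*(33438 + 9138) = (-23364 + 48427)*42576 = 25063*42576 = 1067082288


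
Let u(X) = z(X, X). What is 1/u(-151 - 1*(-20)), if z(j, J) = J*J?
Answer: 1/17161 ≈ 5.8272e-5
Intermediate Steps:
z(j, J) = J**2
u(X) = X**2
1/u(-151 - 1*(-20)) = 1/((-151 - 1*(-20))**2) = 1/((-151 + 20)**2) = 1/((-131)**2) = 1/17161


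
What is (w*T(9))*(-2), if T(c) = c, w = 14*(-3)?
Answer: 756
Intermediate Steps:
w = -42
(w*T(9))*(-2) = -42*9*(-2) = -378*(-2) = 756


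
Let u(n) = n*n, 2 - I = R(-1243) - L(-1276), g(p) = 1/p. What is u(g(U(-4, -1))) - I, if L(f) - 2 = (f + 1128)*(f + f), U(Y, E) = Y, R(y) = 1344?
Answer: -6021695/16 ≈ -3.7636e+5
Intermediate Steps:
L(f) = 2 + 2*f*(1128 + f) (L(f) = 2 + (f + 1128)*(f + f) = 2 + (1128 + f)*(2*f) = 2 + 2*f*(1128 + f))
I = 376356 (I = 2 - (1344 - (2 + 2*(-1276)**2 + 2256*(-1276))) = 2 - (1344 - (2 + 2*1628176 - 2878656)) = 2 - (1344 - (2 + 3256352 - 2878656)) = 2 - (1344 - 1*377698) = 2 - (1344 - 377698) = 2 - 1*(-376354) = 2 + 376354 = 376356)
u(n) = n**2
u(g(U(-4, -1))) - I = (1/(-4))**2 - 1*376356 = (-1/4)**2 - 376356 = 1/16 - 376356 = -6021695/16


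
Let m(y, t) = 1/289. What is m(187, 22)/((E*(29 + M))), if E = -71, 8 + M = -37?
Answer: 1/328304 ≈ 3.0460e-6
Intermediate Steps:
M = -45 (M = -8 - 37 = -45)
m(y, t) = 1/289
m(187, 22)/((E*(29 + M))) = 1/(289*((-71*(29 - 45)))) = 1/(289*((-71*(-16)))) = (1/289)/1136 = (1/289)*(1/1136) = 1/328304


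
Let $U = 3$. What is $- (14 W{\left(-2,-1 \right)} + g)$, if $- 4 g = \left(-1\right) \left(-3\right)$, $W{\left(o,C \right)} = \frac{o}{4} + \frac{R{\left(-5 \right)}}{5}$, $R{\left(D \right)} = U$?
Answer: $- \frac{13}{20} \approx -0.65$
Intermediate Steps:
$R{\left(D \right)} = 3$
$W{\left(o,C \right)} = \frac{3}{5} + \frac{o}{4}$ ($W{\left(o,C \right)} = \frac{o}{4} + \frac{3}{5} = \frac{3}{5} + \frac{o}{4}$)
$g = - \frac{3}{4}$ ($g = - \frac{\left(-1\right) \left(-3\right)}{4} = \left(- \frac{1}{4}\right) 3 = - \frac{3}{4} \approx -0.75$)
$- (14 W{\left(-2,-1 \right)} + g) = - (14 \left(\frac{3}{5} + \frac{1}{4} \left(-2\right)\right) - \frac{3}{4}) = - (14 \left(\frac{3}{5} - \frac{1}{2}\right) - \frac{3}{4}) = - (14 \cdot \frac{1}{10} - \frac{3}{4}) = - (\frac{7}{5} - \frac{3}{4}) = \left(-1\right) \frac{13}{20} = - \frac{13}{20}$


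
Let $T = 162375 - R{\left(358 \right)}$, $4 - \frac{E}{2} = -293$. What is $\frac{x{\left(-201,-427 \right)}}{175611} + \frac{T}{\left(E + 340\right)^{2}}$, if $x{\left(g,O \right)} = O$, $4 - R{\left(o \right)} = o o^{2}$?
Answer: $\frac{8085650574701}{153195309516} \approx 52.78$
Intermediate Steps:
$R{\left(o \right)} = 4 - o^{3}$ ($R{\left(o \right)} = 4 - o o^{2} = 4 - o^{3}$)
$E = 594$ ($E = 8 - -586 = 8 + 586 = 594$)
$T = 46045083$ ($T = 162375 - \left(4 - 358^{3}\right) = 162375 - \left(4 - 45882712\right) = 162375 - -45882708 = 162375 + 45882708 = 46045083$)
$\frac{x{\left(-201,-427 \right)}}{175611} + \frac{T}{\left(E + 340\right)^{2}} = - \frac{427}{175611} + \frac{46045083}{\left(594 + 340\right)^{2}} = \left(-427\right) \frac{1}{175611} + \frac{46045083}{934^{2}} = - \frac{427}{175611} + \frac{46045083}{872356} = \frac{8085650574701}{153195309516}$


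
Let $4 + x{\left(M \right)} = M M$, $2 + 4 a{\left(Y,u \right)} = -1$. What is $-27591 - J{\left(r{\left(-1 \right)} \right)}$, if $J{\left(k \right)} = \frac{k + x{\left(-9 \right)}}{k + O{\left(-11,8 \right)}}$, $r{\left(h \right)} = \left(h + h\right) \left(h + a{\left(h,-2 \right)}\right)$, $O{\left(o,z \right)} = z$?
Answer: $-27598$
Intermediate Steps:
$a{\left(Y,u \right)} = - \frac{3}{4}$ ($a{\left(Y,u \right)} = - \frac{1}{2} + \frac{1}{4} \left(-1\right) = - \frac{1}{2} - \frac{1}{4} = - \frac{3}{4}$)
$x{\left(M \right)} = -4 + M^{2}$ ($x{\left(M \right)} = -4 + M M = -4 + M^{2}$)
$r{\left(h \right)} = 2 h \left(- \frac{3}{4} + h\right)$ ($r{\left(h \right)} = \left(h + h\right) \left(h - \frac{3}{4}\right) = 2 h \left(- \frac{3}{4} + h\right)$)
$J{\left(k \right)} = \frac{77 + k}{8 + k}$ ($J{\left(k \right)} = \frac{k - \left(4 - \left(-9\right)^{2}\right)}{k + 8} = \frac{k + \left(-4 + 81\right)}{8 + k} = \frac{k + 77}{8 + k} = \frac{77 + k}{8 + k}$)
$-27591 - J{\left(r{\left(-1 \right)} \right)} = -27591 - \frac{77 + \frac{1}{2} \left(-1\right) \left(-3 + 4 \left(-1\right)\right)}{8 + \frac{1}{2} \left(-1\right) \left(-3 + 4 \left(-1\right)\right)} = -27591 - \frac{77 + \frac{1}{2} \left(-1\right) \left(-3 - 4\right)}{8 + \frac{1}{2} \left(-1\right) \left(-3 - 4\right)} = -27591 - \frac{77 + \frac{1}{2} \left(-1\right) \left(-7\right)}{8 + \frac{1}{2} \left(-1\right) \left(-7\right)} = -27591 - \frac{77 + \frac{7}{2}}{8 + \frac{7}{2}} = -27591 - \frac{1}{\frac{23}{2}} \cdot \frac{161}{2} = -27591 - \frac{2}{23} \cdot \frac{161}{2} = -27591 - 7 = -27598$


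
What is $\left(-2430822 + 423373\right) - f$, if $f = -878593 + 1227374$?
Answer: $-2356230$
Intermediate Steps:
$f = 348781$
$\left(-2430822 + 423373\right) - f = \left(-2430822 + 423373\right) - 348781 = -2007449 - 348781 = -2356230$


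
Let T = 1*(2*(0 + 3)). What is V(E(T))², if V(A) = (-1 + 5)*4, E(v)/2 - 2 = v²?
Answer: 256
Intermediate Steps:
T = 6 (T = 1*(2*3) = 1*6 = 6)
E(v) = 4 + 2*v²
V(A) = 16 (V(A) = 4*4 = 16)
V(E(T))² = 16² = 256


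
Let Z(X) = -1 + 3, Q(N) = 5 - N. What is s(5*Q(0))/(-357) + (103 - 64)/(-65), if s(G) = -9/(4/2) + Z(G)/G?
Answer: -617/1050 ≈ -0.58762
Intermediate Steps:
Z(X) = 2
s(G) = -9/2 + 2/G (s(G) = -9/(4/2) + 2/G = -9/(4*(1/2)) + 2/G = -9/2 + 2/G)
s(5*Q(0))/(-357) + (103 - 64)/(-65) = (-9/2 + 2/((5*(5 - 1*0))))/(-357) + (103 - 64)/(-65) = (-9/2 + 2/((5*(5 + 0))))*(-1/357) + 39*(-1/65) = (-9/2 + 2/((5*5)))*(-1/357) - 3/5 = (-9/2 + 2/25)*(-1/357) - 3/5 = -221/50*(-1/357) - 3/5 = 13/1050 - 3/5 = -617/1050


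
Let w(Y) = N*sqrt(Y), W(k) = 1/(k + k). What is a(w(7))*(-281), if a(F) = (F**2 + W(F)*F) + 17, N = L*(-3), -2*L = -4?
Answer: -151459/2 ≈ -75730.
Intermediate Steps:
L = 2 (L = -1/2*(-4) = 2)
W(k) = 1/(2*k)
N = -6 (N = 2*(-3) = -6)
w(Y) = -6*sqrt(Y)
a(F) = 35/2 + F**2 (a(F) = (F**2 + (1/(2*F))*F) + 17 = (F**2 + 1/2) + 17 = (1/2 + F**2) + 17 = 35/2 + F**2)
a(w(7))*(-281) = (35/2 + (-6*sqrt(7))**2)*(-281) = (35/2 + 252)*(-281) = (539/2)*(-281) = -151459/2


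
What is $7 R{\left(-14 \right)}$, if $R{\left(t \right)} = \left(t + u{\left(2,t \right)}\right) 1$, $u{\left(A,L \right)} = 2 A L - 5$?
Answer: $-525$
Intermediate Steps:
$u{\left(A,L \right)} = -5 + 2 A L$ ($u{\left(A,L \right)} = 2 A L - 5 = -5 + 2 A L$)
$R{\left(t \right)} = -5 + 5 t$ ($R{\left(t \right)} = \left(t + \left(-5 + 2 \cdot 2 t\right)\right) 1 = \left(t + \left(-5 + 4 t\right)\right) 1 = \left(-5 + 5 t\right) 1 = -5 + 5 t$)
$7 R{\left(-14 \right)} = 7 \left(-5 + 5 \left(-14\right)\right) = 7 \left(-5 - 70\right) = 7 \left(-75\right) = -525$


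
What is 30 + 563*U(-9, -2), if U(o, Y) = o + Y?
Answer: -6163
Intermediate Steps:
U(o, Y) = Y + o
30 + 563*U(-9, -2) = 30 + 563*(-2 - 9) = 30 + 563*(-11) = 30 - 6193 = -6163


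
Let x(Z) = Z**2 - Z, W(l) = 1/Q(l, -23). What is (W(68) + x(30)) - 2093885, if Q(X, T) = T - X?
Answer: -190464366/91 ≈ -2.0930e+6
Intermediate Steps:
W(l) = 1/(-23 - l)
(W(68) + x(30)) - 2093885 = (-1/(23 + 68) + 30*(-1 + 30)) - 2093885 = (-1/91 + 30*29) - 2093885 = (-1*1/91 + 870) - 2093885 = (-1/91 + 870) - 2093885 = 79169/91 - 2093885 = -190464366/91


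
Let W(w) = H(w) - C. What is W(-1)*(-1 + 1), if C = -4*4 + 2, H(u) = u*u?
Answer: 0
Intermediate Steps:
H(u) = u²
C = -14 (C = -16 + 2 = -14)
W(w) = 14 + w² (W(w) = w² - 1*(-14) = w² + 14 = 14 + w²)
W(-1)*(-1 + 1) = (14 + (-1)²)*(-1 + 1) = (14 + 1)*0 = 15*0 = 0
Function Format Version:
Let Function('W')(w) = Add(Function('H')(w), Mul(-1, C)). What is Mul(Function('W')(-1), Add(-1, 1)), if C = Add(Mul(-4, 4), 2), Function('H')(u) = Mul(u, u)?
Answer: 0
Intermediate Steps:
Function('H')(u) = Pow(u, 2)
C = -14 (C = Add(-16, 2) = -14)
Function('W')(w) = Add(14, Pow(w, 2)) (Function('W')(w) = Add(Pow(w, 2), Mul(-1, -14)) = Add(Pow(w, 2), 14) = Add(14, Pow(w, 2)))
Mul(Function('W')(-1), Add(-1, 1)) = Mul(Add(14, Pow(-1, 2)), Add(-1, 1)) = Mul(Add(14, 1), 0) = Mul(15, 0) = 0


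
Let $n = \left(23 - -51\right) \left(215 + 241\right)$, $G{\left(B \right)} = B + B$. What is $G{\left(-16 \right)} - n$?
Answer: $-33776$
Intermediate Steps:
$G{\left(B \right)} = 2 B$
$n = 33744$ ($n = \left(23 + 51\right) 456 = 74 \cdot 456 = 33744$)
$G{\left(-16 \right)} - n = 2 \left(-16\right) - 33744 = -32 - 33744 = -33776$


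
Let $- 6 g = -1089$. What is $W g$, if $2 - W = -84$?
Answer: $15609$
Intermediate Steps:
$g = \frac{363}{2}$ ($g = \left(- \frac{1}{6}\right) \left(-1089\right) = \frac{363}{2} \approx 181.5$)
$W = 86$ ($W = 2 - -84 = 2 + 84 = 86$)
$W g = 86 \cdot \frac{363}{2} = 15609$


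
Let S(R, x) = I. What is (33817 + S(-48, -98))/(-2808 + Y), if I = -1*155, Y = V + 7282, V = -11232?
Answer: -16831/3379 ≈ -4.9811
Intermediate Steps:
Y = -3950 (Y = -11232 + 7282 = -3950)
I = -155
S(R, x) = -155
(33817 + S(-48, -98))/(-2808 + Y) = (33817 - 155)/(-2808 - 3950) = 33662/(-6758) = 33662*(-1/6758) = -16831/3379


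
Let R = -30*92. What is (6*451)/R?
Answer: -451/460 ≈ -0.98043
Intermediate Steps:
R = -2760
(6*451)/R = (6*451)/(-2760) = 2706*(-1/2760) = -451/460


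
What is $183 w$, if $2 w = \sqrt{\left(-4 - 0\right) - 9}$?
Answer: $\frac{183 i \sqrt{13}}{2} \approx 329.91 i$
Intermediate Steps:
$w = \frac{i \sqrt{13}}{2}$ ($w = \frac{\sqrt{\left(-4 - 0\right) - 9}}{2} = \frac{\sqrt{\left(-4 + 0\right) - 9}}{2} = \frac{\sqrt{-4 - 9}}{2} = \frac{\sqrt{-13}}{2} = \frac{i \sqrt{13}}{2} \approx 1.8028 i$)
$183 w = 183 \frac{i \sqrt{13}}{2} = \frac{183 i \sqrt{13}}{2}$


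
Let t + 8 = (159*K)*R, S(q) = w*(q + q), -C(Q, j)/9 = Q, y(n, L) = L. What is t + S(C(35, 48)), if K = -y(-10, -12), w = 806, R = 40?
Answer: -431468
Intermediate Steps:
K = 12 (K = -1*(-12) = 12)
C(Q, j) = -9*Q
S(q) = 1612*q (S(q) = 806*(q + q) = 806*(2*q) = 1612*q)
t = 76312 (t = -8 + (159*12)*40 = -8 + 1908*40 = -8 + 76320 = 76312)
t + S(C(35, 48)) = 76312 + 1612*(-9*35) = 76312 + 1612*(-315) = 76312 - 507780 = -431468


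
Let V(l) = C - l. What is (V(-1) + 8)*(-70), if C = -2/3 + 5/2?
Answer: -2275/3 ≈ -758.33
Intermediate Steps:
C = 11/6 (C = -2*1/3 + 5*(1/2) = -2/3 + 5/2 = 11/6 ≈ 1.8333)
V(l) = 11/6 - l
(V(-1) + 8)*(-70) = ((11/6 - 1*(-1)) + 8)*(-70) = ((11/6 + 1) + 8)*(-70) = (17/6 + 8)*(-70) = (65/6)*(-70) = -2275/3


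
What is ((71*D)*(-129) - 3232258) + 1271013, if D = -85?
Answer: -1182730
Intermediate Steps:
((71*D)*(-129) - 3232258) + 1271013 = ((71*(-85))*(-129) - 3232258) + 1271013 = (-6035*(-129) - 3232258) + 1271013 = (778515 - 3232258) + 1271013 = -2453743 + 1271013 = -1182730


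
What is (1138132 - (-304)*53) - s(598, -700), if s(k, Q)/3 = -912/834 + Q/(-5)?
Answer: 160381992/139 ≈ 1.1538e+6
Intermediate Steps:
s(k, Q) = -456/139 - 3*Q/5 (s(k, Q) = 3*(-912/834 + Q/(-5)) = 3*(-912*1/834 + Q*(-⅕)) = 3*(-152/139 - Q/5) = -456/139 - 3*Q/5)
(1138132 - (-304)*53) - s(598, -700) = (1138132 - (-304)*53) - (-456/139 - ⅗*(-700)) = (1138132 - 1*(-16112)) - (-456/139 + 420) = (1138132 + 16112) - 1*57924/139 = 1154244 - 57924/139 = 160381992/139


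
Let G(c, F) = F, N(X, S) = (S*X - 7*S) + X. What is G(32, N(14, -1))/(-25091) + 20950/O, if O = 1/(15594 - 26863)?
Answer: -5923622535057/25091 ≈ -2.3609e+8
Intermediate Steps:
N(X, S) = X - 7*S + S*X (N(X, S) = (-7*S + S*X) + X = X - 7*S + S*X)
O = -1/11269 (O = 1/(-11269) = -1/11269 ≈ -8.8739e-5)
G(32, N(14, -1))/(-25091) + 20950/O = (14 - 7*(-1) - 1*14)/(-25091) + 20950/(-1/11269) = (14 + 7 - 14)*(-1/25091) + 20950*(-11269) = 7*(-1/25091) - 236085550 = -7/25091 - 236085550 = -5923622535057/25091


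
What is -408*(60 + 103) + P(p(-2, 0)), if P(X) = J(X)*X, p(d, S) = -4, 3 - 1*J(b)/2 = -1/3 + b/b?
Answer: -199568/3 ≈ -66523.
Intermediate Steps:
J(b) = 14/3 (J(b) = 6 - 2*(-1/3 + b/b) = 6 - 2*(-1*1/3 + 1) = 6 - 2*(-1/3 + 1) = 6 - 2*2/3 = 6 - 4/3 = 14/3)
P(X) = 14*X/3
-408*(60 + 103) + P(p(-2, 0)) = -408*(60 + 103) + (14/3)*(-4) = -408*163 - 56/3 = -66504 - 56/3 = -199568/3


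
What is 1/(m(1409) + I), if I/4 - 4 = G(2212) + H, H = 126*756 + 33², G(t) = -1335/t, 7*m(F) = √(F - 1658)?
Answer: 117856827109/45421265223312418 - 43687*I*√249/45421265223312418 ≈ 2.5947e-6 - 1.5177e-11*I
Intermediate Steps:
m(F) = √(-1658 + F)/7 (m(F) = √(F - 1658)/7 = √(-1658 + F)/7)
H = 96345 (H = 95256 + 1089 = 96345)
I = 213122653/553 (I = 16 + 4*(-1335/2212 + 96345) = 16 + 4*(213113805/2212) = 16 + 213113805/553 = 213122653/553 ≈ 3.8539e+5)
1/(m(1409) + I) = 1/(√(-1658 + 1409)/7 + 213122653/553) = 1/(√(-249)/7 + 213122653/553) = 1/((I*√249)/7 + 213122653/553) = 1/(I*√249/7 + 213122653/553) = 1/(213122653/553 + I*√249/7)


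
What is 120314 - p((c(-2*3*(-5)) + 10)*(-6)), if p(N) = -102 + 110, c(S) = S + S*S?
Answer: 120306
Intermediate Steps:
c(S) = S + S²
p(N) = 8
120314 - p((c(-2*3*(-5)) + 10)*(-6)) = 120314 - 1*8 = 120314 - 8 = 120306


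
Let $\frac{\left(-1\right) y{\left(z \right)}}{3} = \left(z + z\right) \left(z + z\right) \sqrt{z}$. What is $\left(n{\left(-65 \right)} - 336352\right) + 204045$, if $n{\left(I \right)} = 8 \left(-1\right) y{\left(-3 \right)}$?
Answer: $-132307 + 864 i \sqrt{3} \approx -1.3231 \cdot 10^{5} + 1496.5 i$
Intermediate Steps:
$y{\left(z \right)} = - 12 z^{\frac{5}{2}}$ ($y{\left(z \right)} = - 3 \left(z + z\right) \left(z + z\right) \sqrt{z} = - 3 \cdot 2 z 2 z \sqrt{z} = - 3 \cdot 4 z^{2} \sqrt{z} = - 3 \cdot 4 z^{\frac{5}{2}} = - 12 z^{\frac{5}{2}}$)
$n{\left(I \right)} = 864 i \sqrt{3}$ ($n{\left(I \right)} = 8 \left(-1\right) \left(- 12 \left(-3\right)^{\frac{5}{2}}\right) = - 8 \left(- 12 \cdot 9 i \sqrt{3}\right) = - 8 \left(- 108 i \sqrt{3}\right) = 864 i \sqrt{3}$)
$\left(n{\left(-65 \right)} - 336352\right) + 204045 = \left(864 i \sqrt{3} - 336352\right) + 204045 = \left(-336352 + 864 i \sqrt{3}\right) + 204045 = -132307 + 864 i \sqrt{3}$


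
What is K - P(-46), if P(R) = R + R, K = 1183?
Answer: 1275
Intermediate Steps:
P(R) = 2*R
K - P(-46) = 1183 - 2*(-46) = 1183 - 1*(-92) = 1183 + 92 = 1275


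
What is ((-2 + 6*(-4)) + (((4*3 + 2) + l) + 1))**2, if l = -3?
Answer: 196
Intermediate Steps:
((-2 + 6*(-4)) + (((4*3 + 2) + l) + 1))**2 = ((-2 + 6*(-4)) + (((4*3 + 2) - 3) + 1))**2 = ((-2 - 24) + (((12 + 2) - 3) + 1))**2 = (-26 + ((14 - 3) + 1))**2 = (-26 + (11 + 1))**2 = (-26 + 12)**2 = (-14)**2 = 196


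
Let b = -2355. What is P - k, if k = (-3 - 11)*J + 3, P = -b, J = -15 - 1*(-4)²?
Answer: 1918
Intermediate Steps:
J = -31 (J = -15 - 1*16 = -15 - 16 = -31)
P = 2355 (P = -1*(-2355) = 2355)
k = 437 (k = (-3 - 11)*(-31) + 3 = -14*(-31) + 3 = 434 + 3 = 437)
P - k = 2355 - 1*437 = 2355 - 437 = 1918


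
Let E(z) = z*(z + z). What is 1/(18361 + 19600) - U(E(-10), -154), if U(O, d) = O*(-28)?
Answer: 212581601/37961 ≈ 5600.0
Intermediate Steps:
E(z) = 2*z**2 (E(z) = z*(2*z) = 2*z**2)
U(O, d) = -28*O
1/(18361 + 19600) - U(E(-10), -154) = 1/(18361 + 19600) - (-28)*2*(-10)**2 = 1/37961 - (-28)*2*100 = 1/37961 - (-28)*200 = 1/37961 - 1*(-5600) = 1/37961 + 5600 = 212581601/37961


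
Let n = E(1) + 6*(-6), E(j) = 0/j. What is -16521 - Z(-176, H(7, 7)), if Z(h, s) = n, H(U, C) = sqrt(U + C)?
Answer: -16485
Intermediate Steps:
H(U, C) = sqrt(C + U)
E(j) = 0
n = -36 (n = 0 + 6*(-6) = 0 - 36 = -36)
Z(h, s) = -36
-16521 - Z(-176, H(7, 7)) = -16521 - 1*(-36) = -16521 + 36 = -16485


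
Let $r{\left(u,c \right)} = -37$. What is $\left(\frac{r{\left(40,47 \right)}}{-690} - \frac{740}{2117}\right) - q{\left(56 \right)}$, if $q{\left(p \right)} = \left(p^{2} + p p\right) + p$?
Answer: $- \frac{9243931711}{1460730} \approx -6328.3$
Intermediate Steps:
$q{\left(p \right)} = p + 2 p^{2}$ ($q{\left(p \right)} = \left(p^{2} + p^{2}\right) + p = 2 p^{2} + p = p + 2 p^{2}$)
$\left(\frac{r{\left(40,47 \right)}}{-690} - \frac{740}{2117}\right) - q{\left(56 \right)} = \left(- \frac{37}{-690} - \frac{740}{2117}\right) - 56 \left(1 + 2 \cdot 56\right) = \left(\left(-37\right) \left(- \frac{1}{690}\right) - \frac{740}{2117}\right) - 56 \left(1 + 112\right) = \left(\frac{37}{690} - \frac{740}{2117}\right) - 56 \cdot 113 = - \frac{432271}{1460730} - 6328 = - \frac{9243931711}{1460730}$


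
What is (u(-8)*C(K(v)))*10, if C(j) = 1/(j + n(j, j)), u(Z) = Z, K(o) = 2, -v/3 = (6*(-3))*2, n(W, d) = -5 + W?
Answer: 80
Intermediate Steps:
v = 108 (v = -3*6*(-3)*2 = -(-54)*2 = -3*(-36) = 108)
C(j) = 1/(-5 + 2*j) (C(j) = 1/(j + (-5 + j)) = 1/(-5 + 2*j))
(u(-8)*C(K(v)))*10 = -8/(-5 + 2*2)*10 = -8/(-5 + 4)*10 = -8/(-1)*10 = -8*(-1)*10 = 8*10 = 80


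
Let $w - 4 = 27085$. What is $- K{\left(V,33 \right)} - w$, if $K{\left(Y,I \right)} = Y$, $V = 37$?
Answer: $-27126$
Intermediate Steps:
$w = 27089$ ($w = 4 + 27085 = 27089$)
$- K{\left(V,33 \right)} - w = \left(-1\right) 37 - 27089 = -37 - 27089 = -27126$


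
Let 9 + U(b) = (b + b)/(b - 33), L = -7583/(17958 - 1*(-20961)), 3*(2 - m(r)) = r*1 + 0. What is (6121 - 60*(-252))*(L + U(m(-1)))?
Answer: -355440882797/1790274 ≈ -1.9854e+5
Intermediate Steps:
m(r) = 2 - r/3 (m(r) = 2 - (r*1 + 0)/3 = 2 - (r + 0)/3 = 2 - r/3)
L = -7583/38919 (L = -7583/(17958 + 20961) = -7583/38919 ≈ -0.19484)
U(b) = -9 + 2*b/(-33 + b) (U(b) = -9 + (b + b)/(b - 33) = -9 + (2*b)/(-33 + b) = -9 + 2*b/(-33 + b))
(6121 - 60*(-252))*(L + U(m(-1))) = (6121 - 60*(-252))*(-7583/38919 + (297 - 7*(2 - 1/3*(-1)))/(-33 + (2 - 1/3*(-1)))) = (6121 + 15120)*(-7583/38919 + (297 - 7*(2 + 1/3))/(-33 + (2 + 1/3))) = 21241*(-7583/38919 + (297 - 7*7/3)/(-33 + 7/3)) = 21241*(-7583/38919 + (297 - 49/3)/(-92/3)) = 21241*(-7583/38919 - 3/92*842/3) = 21241*(-7583/38919 - 421/46) = 21241*(-16733717/1790274) = -355440882797/1790274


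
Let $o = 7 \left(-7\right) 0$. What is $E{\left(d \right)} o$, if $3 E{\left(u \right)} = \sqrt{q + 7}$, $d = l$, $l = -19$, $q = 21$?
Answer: $0$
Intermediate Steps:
$o = 0$ ($o = \left(-49\right) 0 = 0$)
$d = -19$
$E{\left(u \right)} = \frac{2 \sqrt{7}}{3}$ ($E{\left(u \right)} = \frac{\sqrt{21 + 7}}{3} = \frac{\sqrt{28}}{3} = \frac{2 \sqrt{7}}{3}$)
$E{\left(d \right)} o = \frac{2 \sqrt{7}}{3} \cdot 0 = 0$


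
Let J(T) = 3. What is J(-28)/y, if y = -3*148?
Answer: -1/148 ≈ -0.0067568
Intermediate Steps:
y = -444
J(-28)/y = 3/(-444) = 3*(-1/444) = -1/148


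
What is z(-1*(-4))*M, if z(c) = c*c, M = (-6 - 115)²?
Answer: 234256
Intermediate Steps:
M = 14641 (M = (-121)² = 14641)
z(c) = c²
z(-1*(-4))*M = (-1*(-4))²*14641 = 4²*14641 = 16*14641 = 234256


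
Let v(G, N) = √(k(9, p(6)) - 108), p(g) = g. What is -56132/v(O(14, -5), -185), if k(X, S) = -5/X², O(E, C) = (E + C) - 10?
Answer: 505188*I*√8753/8753 ≈ 5399.8*I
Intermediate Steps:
O(E, C) = -10 + C + E (O(E, C) = (C + E) - 10 = -10 + C + E)
k(X, S) = -5/X²
v(G, N) = I*√8753/9 (v(G, N) = √(-5/9² - 108) = √(-5*1/81 - 108) = √(-5/81 - 108) = √(-8753/81) = I*√8753/9)
-56132/v(O(14, -5), -185) = -56132*(-9*I*√8753/8753) = -(-505188)*I*√8753/8753 = 505188*I*√8753/8753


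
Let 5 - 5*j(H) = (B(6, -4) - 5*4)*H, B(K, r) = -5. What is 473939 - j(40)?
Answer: 473738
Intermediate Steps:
j(H) = 1 + 5*H (j(H) = 1 - (-5 - 5*4)*H/5 = 1 - (-5 - 20)*H/5 = 1 - (-5)*H = 1 + 5*H)
473939 - j(40) = 473939 - (1 + 5*40) = 473939 - (1 + 200) = 473939 - 1*201 = 473939 - 201 = 473738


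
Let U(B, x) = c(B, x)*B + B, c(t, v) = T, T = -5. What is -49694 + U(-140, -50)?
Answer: -49134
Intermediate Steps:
c(t, v) = -5
U(B, x) = -4*B (U(B, x) = -5*B + B = -4*B)
-49694 + U(-140, -50) = -49694 - 4*(-140) = -49694 + 560 = -49134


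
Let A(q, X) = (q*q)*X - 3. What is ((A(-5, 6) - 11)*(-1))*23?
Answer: -3128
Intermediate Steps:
A(q, X) = -3 + X*q**2 (A(q, X) = q**2*X - 3 = X*q**2 - 3 = -3 + X*q**2)
((A(-5, 6) - 11)*(-1))*23 = (((-3 + 6*(-5)**2) - 11)*(-1))*23 = (((-3 + 6*25) - 11)*(-1))*23 = (((-3 + 150) - 11)*(-1))*23 = ((147 - 11)*(-1))*23 = (136*(-1))*23 = -136*23 = -3128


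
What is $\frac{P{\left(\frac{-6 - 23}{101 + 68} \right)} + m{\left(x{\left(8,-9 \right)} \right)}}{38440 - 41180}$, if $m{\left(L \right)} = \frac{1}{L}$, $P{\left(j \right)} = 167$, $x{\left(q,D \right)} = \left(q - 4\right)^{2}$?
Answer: $- \frac{2673}{43840} \approx -0.060972$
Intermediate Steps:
$x{\left(q,D \right)} = \left(-4 + q\right)^{2}$
$\frac{P{\left(\frac{-6 - 23}{101 + 68} \right)} + m{\left(x{\left(8,-9 \right)} \right)}}{38440 - 41180} = \frac{167 + \frac{1}{\left(-4 + 8\right)^{2}}}{38440 - 41180} = \frac{167 + \frac{1}{4^{2}}}{-2740} = \left(167 + \frac{1}{16}\right) \left(- \frac{1}{2740}\right) = \frac{2673}{16} \left(- \frac{1}{2740}\right) = - \frac{2673}{43840}$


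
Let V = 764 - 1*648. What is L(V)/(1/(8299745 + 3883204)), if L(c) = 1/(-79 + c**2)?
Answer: 4060983/4459 ≈ 910.74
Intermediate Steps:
V = 116 (V = 764 - 648 = 116)
L(V)/(1/(8299745 + 3883204)) = 1/((-79 + 116**2)*(1/(8299745 + 3883204))) = 1/((-79 + 13456)*(1/12182949)) = 1/(13377*(1/12182949)) = (1/13377)*12182949 = 4060983/4459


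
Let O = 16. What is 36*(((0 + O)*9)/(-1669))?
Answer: -5184/1669 ≈ -3.1061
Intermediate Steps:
36*(((0 + O)*9)/(-1669)) = 36*(((0 + 16)*9)/(-1669)) = 36*((16*9)*(-1/1669)) = 36*(144*(-1/1669)) = 36*(-144/1669) = -5184/1669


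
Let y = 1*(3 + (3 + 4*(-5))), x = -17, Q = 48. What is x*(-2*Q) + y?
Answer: 1618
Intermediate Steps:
y = -14 (y = 1*(3 + (3 - 20)) = 1*(3 - 17) = 1*(-14) = -14)
x*(-2*Q) + y = -(-34)*48 - 14 = -17*(-96) - 14 = 1632 - 14 = 1618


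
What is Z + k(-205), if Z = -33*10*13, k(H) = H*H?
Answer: 37735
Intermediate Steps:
k(H) = H²
Z = -4290 (Z = -330*13 = -4290)
Z + k(-205) = -4290 + (-205)² = -4290 + 42025 = 37735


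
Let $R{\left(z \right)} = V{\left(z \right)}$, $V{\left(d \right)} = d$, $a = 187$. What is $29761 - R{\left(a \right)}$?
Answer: $29574$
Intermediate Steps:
$R{\left(z \right)} = z$
$29761 - R{\left(a \right)} = 29761 - 187 = 29574$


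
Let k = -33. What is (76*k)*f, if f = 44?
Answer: -110352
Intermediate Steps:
(76*k)*f = (76*(-33))*44 = -2508*44 = -110352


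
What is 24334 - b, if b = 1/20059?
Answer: 488115705/20059 ≈ 24334.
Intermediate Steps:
b = 1/20059 ≈ 4.9853e-5
24334 - b = 24334 - 1*1/20059 = 24334 - 1/20059 = 488115705/20059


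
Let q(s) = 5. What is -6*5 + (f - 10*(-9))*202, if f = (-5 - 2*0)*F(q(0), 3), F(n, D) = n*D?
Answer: 3000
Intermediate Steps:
F(n, D) = D*n
f = -75 (f = (-5 - 2*0)*(3*5) = (-5 + 0)*15 = -5*15 = -75)
-6*5 + (f - 10*(-9))*202 = -6*5 + (-75 - 10*(-9))*202 = -30 + (-75 + 90)*202 = -30 + 15*202 = -30 + 3030 = 3000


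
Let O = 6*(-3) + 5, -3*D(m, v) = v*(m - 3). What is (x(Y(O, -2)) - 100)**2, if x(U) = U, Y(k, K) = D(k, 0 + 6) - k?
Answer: 3025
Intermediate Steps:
D(m, v) = -v*(-3 + m)/3 (D(m, v) = -v*(m - 3)/3 = -v*(-3 + m)/3)
O = -13 (O = -18 + 5 = -13)
Y(k, K) = 6 - 3*k (Y(k, K) = (0 + 6)*(3 - k)/3 - k = (1/3)*6*(3 - k) - k = (6 - 2*k) - k = 6 - 3*k)
(x(Y(O, -2)) - 100)**2 = ((6 - 3*(-13)) - 100)**2 = ((6 + 39) - 100)**2 = (45 - 100)**2 = (-55)**2 = 3025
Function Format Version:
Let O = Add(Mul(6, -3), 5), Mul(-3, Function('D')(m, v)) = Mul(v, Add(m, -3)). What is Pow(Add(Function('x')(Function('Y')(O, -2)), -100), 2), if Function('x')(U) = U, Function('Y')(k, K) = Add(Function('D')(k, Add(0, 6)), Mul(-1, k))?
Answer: 3025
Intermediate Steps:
Function('D')(m, v) = Mul(Rational(-1, 3), v, Add(-3, m)) (Function('D')(m, v) = Mul(Rational(-1, 3), Mul(v, Add(m, -3))) = Mul(Rational(-1, 3), Mul(v, Add(-3, m))) = Mul(Rational(-1, 3), v, Add(-3, m)))
O = -13 (O = Add(-18, 5) = -13)
Function('Y')(k, K) = Add(6, Mul(-3, k)) (Function('Y')(k, K) = Add(Mul(Rational(1, 3), Add(0, 6), Add(3, Mul(-1, k))), Mul(-1, k)) = Add(Mul(Rational(1, 3), 6, Add(3, Mul(-1, k))), Mul(-1, k)) = Add(Add(6, Mul(-2, k)), Mul(-1, k)) = Add(6, Mul(-3, k)))
Pow(Add(Function('x')(Function('Y')(O, -2)), -100), 2) = Pow(Add(Add(6, Mul(-3, -13)), -100), 2) = Pow(Add(Add(6, 39), -100), 2) = Pow(Add(45, -100), 2) = Pow(-55, 2) = 3025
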